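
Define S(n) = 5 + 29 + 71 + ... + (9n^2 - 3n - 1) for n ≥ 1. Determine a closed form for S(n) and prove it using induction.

S(n) = n(3n^2 + 3n - 1)

We claim S(n) = n(3n^2 + 3n - 1) for all n ≥ 1.
Base case (n = 1): S(1) = 5, and the closed form gives 5. They agree.
Suppose the result is true for n = k, so S(k) = k(3k^2 + 3k - 1).
Then S(k+1) = S(k) + (9k^2 + 15k + 5) = (k(3k^2 + 3k - 1)) + (9k^2 + 15k + 5).
Simplifying, S(k+1) = (k + 1)(3k^2 + 9k + 5) = (k+1)(3(k+1)^2 + 3(k+1) - 1),
which is the closed form with n = k+1.
By induction, the statement is established for all n ≥ 1.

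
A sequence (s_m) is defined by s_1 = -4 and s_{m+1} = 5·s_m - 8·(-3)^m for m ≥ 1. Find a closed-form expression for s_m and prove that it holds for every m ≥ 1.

s_m = (-3)^m - 5^(m - 1)

Computing the first terms: s_1 = -4, s_2 = 4, s_3 = -52. This suggests s_m = (-3)^m - 5^(m - 1).
For the base case m = 1: the formula gives -4 = -4 = s_1.
Suppose the result is true for m = r, so s_r = (-3)^r - 5^(r - 1).
Then s_{r+1} = 5·s_r - 8·(-3)^r = 5·((-3)^r - 5^(r - 1)) - 8·(-3)^r = (-3)^(r + 1) - 5^r = (-3)^(r+1) - 5^((r+1) - 1),
which is the claimed formula at m = r+1.
Hence, by induction on m, the claim holds for every m ≥ 1.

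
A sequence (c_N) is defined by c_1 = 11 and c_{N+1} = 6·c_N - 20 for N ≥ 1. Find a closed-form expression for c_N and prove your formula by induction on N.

Computing the first terms: c_1 = 11, c_2 = 46, c_3 = 256. This suggests c_N = 7·6^(N - 1) + 4.
When N = 1: the formula gives 11 = 11 = c_1.
Suppose the result is true for N = p, so c_p = 7·6^(p - 1) + 4.
Then c_{p+1} = 6·c_p - 20 = 6·(7·6^(p - 1) + 4) - 20 = 7·6^p + 4 = 7·6^((p+1) - 1) + 4,
which is the claimed formula at N = p+1.
By the principle of mathematical induction, the result holds for all N ≥ 1.

c_N = 7·6^(N - 1) + 4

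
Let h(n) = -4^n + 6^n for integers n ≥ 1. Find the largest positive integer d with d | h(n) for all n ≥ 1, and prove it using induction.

d = 2

Computing the first values: h(1) = 2 and h(2) = 20; gcd(2, 20) = 2, so d ≤ 2.
We prove 2 | -4^n + 6^n for all n ≥ 1 by induction on n.
Base case (n = 1): h(1) = 2 = 2·(1), so 2 | h(1).
Suppose the result is true for n = p, i.e. 2 | h(p). Then
6^{p+1} − 4^{p+1} = 6·6^p − 4·4^p = 6·(6^p − 4^p) + (2)·4^p. The first term is divisible by 2 by the inductive hypothesis, and the second term (2)·4^p is divisible by 2 since 2 | 2. Hence 2 | h(p+1).
By the principle of mathematical induction, the result holds for all n ≥ 1.
Therefore the largest such d is 2.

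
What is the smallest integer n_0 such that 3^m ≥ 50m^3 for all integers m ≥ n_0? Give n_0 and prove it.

At m = 9: 19683 < 36450, so the inequality fails and n_0 ≥ 10. We prove 3^m ≥ 50m^3 for all m ≥ 10.
When m = 10: 3^m = 59049 and 50m^3 = 50000, so 59049 ≥ 50000.
For the inductive step, assume it holds for an arbitrary j ≥ 10, so 3^j ≥ 50j^3.
Then 3^(j + 1) = 3·(3^j) ≥ 3·(50j^3).
Also, for j ≥ 10 we have 3·(50j^3) ≥ 50(j+1)^3, since 3 ≥ (1 + 1/j)^3 for all j ≥ 10.
Combining, 3^(j + 1) ≥ 50(j+1)^3.
This completes the induction.
Hence the smallest such n_0 is 10.

n_0 = 10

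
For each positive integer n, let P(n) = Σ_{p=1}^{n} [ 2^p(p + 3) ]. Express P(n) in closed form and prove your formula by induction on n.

P(n) = 2·2^n(n + 2) - 4

We claim P(n) = 2·2^n(n + 2) - 4 for all n ≥ 1.
Base case (n = 1): P(1) = 8, and the closed form gives 8. They agree.
For the inductive step, assume it holds for an arbitrary p ≥ 1, so P(p) = 2·2^p(p + 2) - 4.
Then P(p+1) = P(p) + (2^(p + 1)(p + 4)) = (2·2^p(p + 2) - 4) + (2^(p + 1)(p + 4)).
Simplifying, P(p+1) = 4·2^p·p + 12·2^p - 4 = 2·2^(p+1)((p+1) + 2) - 4,
which is the closed form with n = p+1.
By the principle of mathematical induction, the result holds for all n ≥ 1.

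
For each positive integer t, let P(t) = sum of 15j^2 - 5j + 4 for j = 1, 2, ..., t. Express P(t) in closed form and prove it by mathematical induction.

We claim P(t) = t(5t^2 + 5t + 4) for all t ≥ 1.
When t = 1: P(1) = 14, and the closed form gives 14. They agree.
Inductive step: suppose the statement holds for some j ≥ 1, so P(j) = j(5j^2 + 5j + 4).
Then P(j+1) = P(j) + (15j^2 + 25j + 14) = (j(5j^2 + 5j + 4)) + (15j^2 + 25j + 14).
Simplifying, P(j+1) = (j + 1)(5j^2 + 15j + 14) = (j+1)(5(j+1)^2 + 5(j+1) + 4),
which is the closed form with t = j+1.
Hence, by induction on t, the claim holds for every t ≥ 1.

P(t) = t(5t^2 + 5t + 4)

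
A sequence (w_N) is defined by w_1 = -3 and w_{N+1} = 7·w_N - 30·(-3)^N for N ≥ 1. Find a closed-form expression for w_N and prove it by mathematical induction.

Computing the first terms: w_1 = -3, w_2 = 69, w_3 = 213. This suggests w_N = -(-3)^(N + 1) + 6·7^(N - 1).
For the base case N = 1: the formula gives -3 = -3 = w_1.
For the inductive step, assume it holds for an arbitrary k ≥ 1, so w_k = -(-3)^(k + 1) + 6·7^(k - 1).
Then w_{k+1} = 7·w_k - 30·(-3)^k = 7·(-(-3)^(k + 1) + 6·7^(k - 1)) - 30·(-3)^k = -(-3)^(k + 2) + 6·7^k = -(-3)^((k+1) + 1) + 6·7^((k+1) - 1),
which is the claimed formula at N = k+1.
This completes the induction.

w_N = -(-3)^(N + 1) + 6·7^(N - 1)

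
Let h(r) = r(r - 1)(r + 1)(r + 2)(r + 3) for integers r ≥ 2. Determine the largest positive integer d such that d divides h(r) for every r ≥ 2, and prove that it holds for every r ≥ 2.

d = 120

Computing the first values: h(2) = 120 and h(3) = 720; gcd(120, 720) = 120, so d ≤ 120.
We prove 120 | r(r - 1)(r + 1)(r + 2)(r + 3) for all r ≥ 2 by induction on r.
When r = 2: h(2) = 120 = 120·(1), so 120 | h(2).
For the inductive step, assume it holds for an arbitrary k ≥ 2, i.e. 120 | h(k). Then
h(k+1) − h(k) = k·(k+1)·(k+2)·(k+3)·(k+4) − (k-1)·k·(k+1)·(k+2)·(k+3) = k·(k+1)·(k+2)·(k+3)·[(k+4) − (k-1)] = 5·k·(k+1)·(k+2)·(k+3). The product of 4 consecutive integers is divisible by (4)! = 24, so h(k+1) − h(k) is divisible by 5·24 = 120. By the inductive hypothesis 120 | h(k), hence 120 | h(k+1).
By the principle of mathematical induction, the result holds for all r ≥ 2.
Therefore the largest such d is 120.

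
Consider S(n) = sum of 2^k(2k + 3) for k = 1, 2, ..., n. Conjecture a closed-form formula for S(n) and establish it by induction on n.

S(n) = 2·2^n(2n + 1) - 2

We claim S(n) = 2·2^n(2n + 1) - 2 for all n ≥ 1.
For the base case n = 1: S(1) = 10, and the closed form gives 10. They agree.
For the inductive step, assume it holds for an arbitrary k ≥ 1, so S(k) = 2·2^k(2k + 1) - 2.
Then S(k+1) = S(k) + (2^(k + 1)(2k + 5)) = (2·2^k(2k + 1) - 2) + (2^(k + 1)(2k + 5)).
Simplifying, S(k+1) = 8·2^k·k + 12·2^k - 2 = 2·2^(k+1)(2(k+1) + 1) - 2,
which is the closed form with n = k+1.
By induction, the statement is established for all n ≥ 1.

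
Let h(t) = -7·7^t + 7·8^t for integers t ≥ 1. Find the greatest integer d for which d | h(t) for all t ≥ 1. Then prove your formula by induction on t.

d = 7

Computing the first values: h(1) = 7 and h(2) = 105; gcd(7, 105) = 7, so d ≤ 7.
We prove 7 | -7·7^t + 7·8^t for all t ≥ 1 by induction on t.
Base step (t = 1): h(1) = 7 = 7·(1), so 7 | h(1).
Inductive step: assume the claim holds for t = j, i.e. 7 | h(j). Then
h(j+1) − 8·h(j) = (-7·7^(j+1) + 7·8^(j+1)) − 8·(-7·7^j + 7·8^j) = (-7)·7^j·(7 − 8) = (7)·7^j. Since 7 | h(j) by the inductive hypothesis, 7 | 8·h(j); and 7 | 7 since 7 = 7·1. Therefore 7 | h(j+1).
This completes the induction.
Therefore the largest such d is 7.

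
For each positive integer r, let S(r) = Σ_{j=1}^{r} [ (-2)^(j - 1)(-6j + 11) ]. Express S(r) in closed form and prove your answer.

S(r) = (-2)^r(2r - 3) + 3

We claim S(r) = (-2)^r(2r - 3) + 3 for all r ≥ 1.
For the base case r = 1: S(1) = 5, and the closed form gives 5. They agree.
Inductive step: suppose the statement holds for some j ≥ 1, so S(j) = (-2)^j(2j - 3) + 3.
Then S(j+1) = S(j) + ((-2)^j(-6j + 5)) = ((-2)^j(2j - 3) + 3) + ((-2)^j(-6j + 5)).
Simplifying, S(j+1) = -(-2)^(j + 1) - (-2)^(j + 2)j + 3 = (-2)^(j+1)(2(j+1) - 3) + 3,
which is the closed form with r = j+1.
By induction, the statement is established for all r ≥ 1.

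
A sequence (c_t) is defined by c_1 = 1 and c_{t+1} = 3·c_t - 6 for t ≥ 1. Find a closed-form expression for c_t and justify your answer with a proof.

Computing the first terms: c_1 = 1, c_2 = -3, c_3 = -15. This suggests c_t = -2·3^(t - 1) + 3.
Base case (t = 1): the formula gives 1 = 1 = c_1.
Suppose the result is true for t = p, so c_p = -2·3^(p - 1) + 3.
Then c_{p+1} = 3·c_p - 6 = 3·(-2·3^(p - 1) + 3) - 6 = -2·3^p + 3 = -2·3^((p+1) - 1) + 3,
which is the claimed formula at t = p+1.
This completes the induction.

c_t = -2·3^(t - 1) + 3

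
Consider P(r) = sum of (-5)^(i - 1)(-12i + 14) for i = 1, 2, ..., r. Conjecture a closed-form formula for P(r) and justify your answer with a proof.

P(r) = 2(-5)^r(r - 1) + 2

We claim P(r) = 2(-5)^r(r - 1) + 2 for all r ≥ 1.
When r = 1: P(1) = 2, and the closed form gives 2. They agree.
Inductive step: assume the claim holds for r = i, so P(i) = 2(-5)^i(i - 1) + 2.
Then P(i+1) = P(i) + ((-5)^i(-12i + 2)) = (2(-5)^i(i - 1) + 2) + ((-5)^i(-12i + 2)).
Simplifying, P(i+1) = -10(-5)^i·i + 2 = 2(-5)^(i+1)((i+1) - 1) + 2,
which is the closed form with r = i+1.
This completes the induction.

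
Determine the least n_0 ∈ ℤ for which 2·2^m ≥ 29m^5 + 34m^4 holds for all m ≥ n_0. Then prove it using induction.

At m = 27: 268435456 < 434187297, so the inequality fails and n_0 ≥ 28. We prove 2·2^m ≥ 29m^5 + 34m^4 for all m ≥ 28.
Base case (m = 28): 2·2^m = 536870912 and 29m^5 + 34m^4 = 519998976, so 536870912 ≥ 519998976.
Inductive step: suppose the statement holds for some j ≥ 28, so 2·2^j ≥ 29j^5 + 34j^4.
Then 2·2^(j + 1) = 2·(2·2^j) ≥ 2·(29j^5 + 34j^4).
Also, for j ≥ 28 we have 2·(29j^5 + 34j^4) ≥ 29(j+1)^5 + 34(j+1)^4, since 2·(29j^5 + 34j^4) − (29(j+1)^5 + 34(j+1)^4) = 29j^5 - 111j^4 - 426j^3 - 494j^2 - 281j - 63, which is nonnegative for all j ≥ 28.
Combining, 2·2^(j + 1) ≥ 29(j+1)^5 + 34(j+1)^4.
By the principle of mathematical induction, the result holds for all m ≥ 28.
Hence the smallest such n_0 is 28.

n_0 = 28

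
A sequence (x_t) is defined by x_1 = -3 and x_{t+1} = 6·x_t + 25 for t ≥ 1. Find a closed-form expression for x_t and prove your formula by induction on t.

x_t = 2·6^(t - 1) - 5

Computing the first terms: x_1 = -3, x_2 = 7, x_3 = 67. This suggests x_t = 2·6^(t - 1) - 5.
Base step (t = 1): the formula gives -3 = -3 = x_1.
Inductive step: suppose the statement holds for some i ≥ 1, so x_i = 2·6^(i - 1) - 5.
Then x_{i+1} = 6·x_i + 25 = 6·(2·6^(i - 1) - 5) + 25 = 2·6^i - 5 = 2·6^((i+1) - 1) - 5,
which is the claimed formula at t = i+1.
By the principle of mathematical induction, the result holds for all t ≥ 1.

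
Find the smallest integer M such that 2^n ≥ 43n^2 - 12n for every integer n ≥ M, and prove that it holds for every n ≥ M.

M = 13

At n = 12: 4096 < 6048, so the inequality fails and M ≥ 13. We prove 2^n ≥ 43n^2 - 12n for all n ≥ 13.
Base case (n = 13): 2^n = 8192 and 43n^2 - 12n = 7111, so 8192 ≥ 7111.
Inductive step: suppose the statement holds for some r ≥ 13, so 2^r ≥ 43r^2 - 12r.
Then 2^(r + 1) = 2·(2^r) ≥ 2·(43r^2 - 12r).
Also, for r ≥ 13 we have 2·(43r^2 - 12r) ≥ 43(r+1)^2 - 12(r+1), since 2·(43r^2 - 12r) − (43(r+1)^2 - 12(r+1)) = 43r^2 - 98r - 31, which is nonnegative for all r ≥ 13.
Combining, 2^(r + 1) ≥ 43(r+1)^2 - 12(r+1).
This completes the induction.
Hence the smallest such M is 13.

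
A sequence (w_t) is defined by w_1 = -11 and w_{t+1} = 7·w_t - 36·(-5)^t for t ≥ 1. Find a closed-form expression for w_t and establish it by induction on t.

Computing the first terms: w_1 = -11, w_2 = 103, w_3 = -179. This suggests w_t = 3(-5)^t + 4·7^(t - 1).
Base step (t = 1): the formula gives -11 = -11 = w_1.
Inductive step: suppose the statement holds for some i ≥ 1, so w_i = 3(-5)^i + 4·7^(i - 1).
Then w_{i+1} = 7·w_i - 36·(-5)^i = 7·(3(-5)^i + 4·7^(i - 1)) - 36·(-5)^i = 3(-5)^(i + 1) + 4·7^i = 3(-5)^(i+1) + 4·7^((i+1) - 1),
which is the claimed formula at t = i+1.
Hence, by induction on t, the claim holds for every t ≥ 1.

w_t = 3(-5)^t + 4·7^(t - 1)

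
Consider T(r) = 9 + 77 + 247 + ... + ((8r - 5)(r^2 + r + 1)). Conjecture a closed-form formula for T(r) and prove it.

T(r) = r(2r^3 + 5r^2 + 5r - 3)

We claim T(r) = r(2r^3 + 5r^2 + 5r - 3) for all r ≥ 1.
When r = 1: T(1) = 9, and the closed form gives 9. They agree.
Inductive step: assume the claim holds for r = p, so T(p) = p(2p^3 + 5p^2 + 5p - 3).
Then T(p+1) = T(p) + ((8p + 3)(p + (p + 1)^2 + 2)) = (p(2p^3 + 5p^2 + 5p - 3)) + ((8p + 3)(p + (p + 1)^2 + 2)).
Simplifying, T(p+1) = (p + 1)(2p^3 + 11p^2 + 21p + 9) = (p+1)(2(p+1)^3 + 5(p+1)^2 + 5(p+1) - 3),
which is the closed form with r = p+1.
By the principle of mathematical induction, the result holds for all r ≥ 1.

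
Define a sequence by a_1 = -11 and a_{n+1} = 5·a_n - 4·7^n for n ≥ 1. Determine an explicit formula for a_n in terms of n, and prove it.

Computing the first terms: a_1 = -11, a_2 = -83, a_3 = -611. This suggests a_n = 3·5^(n - 1) - 2·7^n.
Base step (n = 1): the formula gives -11 = -11 = a_1.
Suppose the result is true for n = k, so a_k = 3·5^(k - 1) - 2·7^k.
Then a_{k+1} = 5·a_k - 4·7^k = 5·(3·5^(k - 1) - 2·7^k) - 4·7^k = 3·5^k - 2·7^(k + 1) = 3·5^((k+1) - 1) - 2·7^(k+1),
which is the claimed formula at n = k+1.
This completes the induction.

a_n = 3·5^(n - 1) - 2·7^n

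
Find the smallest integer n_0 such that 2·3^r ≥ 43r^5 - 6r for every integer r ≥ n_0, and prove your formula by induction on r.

At r = 15: 28697814 < 32653035, so the inequality fails and n_0 ≥ 16. We prove 2·3^r ≥ 43r^5 - 6r for all r ≥ 16.
When r = 16: 2·3^r = 86093442 and 43r^5 - 6r = 45088672, so 86093442 ≥ 45088672.
Suppose the result is true for r = m, so 2·3^m ≥ 43m^5 - 6m.
Then 2·3^(m + 1) = 3·(2·3^m) ≥ 3·(43m^5 - 6m).
Also, for m ≥ 16 we have 3·(43m^5 - 6m) ≥ 43(m+1)^5 - 6(m+1), since 3·(43m^5 - 6m) − (43(m+1)^5 - 6(m+1)) = 86m^5 - 215m^4 - 430m^3 - 430m^2 - 227m - 37, which is nonnegative for all m ≥ 16.
Combining, 2·3^(m + 1) ≥ 43(m+1)^5 - 6(m+1).
By the principle of mathematical induction, the result holds for all r ≥ 16.
Hence the smallest such n_0 is 16.

n_0 = 16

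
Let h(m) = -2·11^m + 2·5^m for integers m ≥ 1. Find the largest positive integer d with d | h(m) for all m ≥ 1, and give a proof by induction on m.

d = 12

Computing the first values: h(1) = -12 and h(2) = -192; gcd(-12, -192) = 12, so d ≤ 12.
We prove 12 | -2·11^m + 2·5^m for all m ≥ 1 by induction on m.
When m = 1: h(1) = -12 = 12·(-1), so 12 | h(1).
For the inductive step, assume it holds for an arbitrary i ≥ 1, i.e. 12 | h(i). Then
h(i+1) − 11·h(i) = (-2·11^(i+1) + 2·5^(i+1)) − 11·(-2·11^i + 2·5^i) = (2)·5^i·(5 − 11) = (-12)·5^i. Since 12 | h(i) by the inductive hypothesis, 12 | 11·h(i); and 12 | -12 since -12 = 12·-1. Therefore 12 | h(i+1).
This completes the induction.
Therefore the largest such d is 12.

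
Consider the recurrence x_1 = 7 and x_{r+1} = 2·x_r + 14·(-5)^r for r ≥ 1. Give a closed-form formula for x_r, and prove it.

x_r = -2(-5)^r - 3·2^(r - 1)

Computing the first terms: x_1 = 7, x_2 = -56, x_3 = 238. This suggests x_r = -2(-5)^r - 3·2^(r - 1).
When r = 1: the formula gives 7 = 7 = x_1.
Inductive step: suppose the statement holds for some p ≥ 1, so x_p = -2(-5)^p - 3·2^(p - 1).
Then x_{p+1} = 2·x_p + 14·(-5)^p = 2·(-2(-5)^p - 3·2^(p - 1)) + 14·(-5)^p = -2(-5)^(p + 1) - 3·2^p = -2(-5)^(p+1) - 3·2^((p+1) - 1),
which is the claimed formula at r = p+1.
By induction, the statement is established for all r ≥ 1.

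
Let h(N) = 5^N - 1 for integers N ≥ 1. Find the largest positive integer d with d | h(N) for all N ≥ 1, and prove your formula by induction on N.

d = 4

Computing the first values: h(1) = 4 and h(2) = 24; gcd(4, 24) = 4, so d ≤ 4.
We prove 4 | 5^N - 1 for all N ≥ 1 by induction on N.
For the base case N = 1: h(1) = 4 = 4·(1), so 4 | h(1).
Inductive step: suppose the statement holds for some i ≥ 1, i.e. 4 | h(i). Then
5^{i+1} − 1^{i+1} = 5·5^i − 1·1^i = 5·(5^i − 1^i) + (4)·1^i. The first term is divisible by 4 by the inductive hypothesis, and the second term (4)·1^i is divisible by 4 since 4 | 4. Hence 4 | h(i+1).
Hence, by induction on N, the claim holds for every N ≥ 1.
Therefore the largest such d is 4.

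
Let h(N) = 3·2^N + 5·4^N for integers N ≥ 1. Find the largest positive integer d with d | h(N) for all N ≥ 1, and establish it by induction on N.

d = 2

Computing the first values: h(1) = 26 and h(2) = 92; gcd(26, 92) = 2, so d ≤ 2.
We prove 2 | 3·2^N + 5·4^N for all N ≥ 1 by induction on N.
For the base case N = 1: h(1) = 26 = 2·(13), so 2 | h(1).
Suppose the result is true for N = m, i.e. 2 | h(m). Then
h(m+1) − 4·h(m) = (3·2^(m+1) + 5·4^(m+1)) − 4·(3·2^m + 5·4^m) = (3)·2^m·(2 − 4) = (-6)·2^m. Since 2 | h(m) by the inductive hypothesis, 2 | 4·h(m); and 2 | -6 since -6 = 2·-3. Therefore 2 | h(m+1).
By induction, the statement is established for all N ≥ 1.
Therefore the largest such d is 2.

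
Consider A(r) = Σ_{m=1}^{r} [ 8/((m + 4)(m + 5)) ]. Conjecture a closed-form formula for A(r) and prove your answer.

A(r) = 8r/(5(r + 5))

We claim A(r) = 8r/(5(r + 5)) for all r ≥ 1.
When r = 1: A(1) = 4/15, and the closed form gives 4/15. They agree.
Inductive step: suppose the statement holds for some m ≥ 1, so A(m) = 8m/(5(m + 5)).
Then A(m+1) = A(m) + (8/((m + 5)(m + 6))) = (8m/(5(m + 5))) + (8/((m + 5)(m + 6))).
Simplifying, A(m+1) = 8(m + 1)/(5(m + 6)) = 8(m+1)/(5((m+1) + 5)),
which is the closed form with r = m+1.
By induction, the statement is established for all r ≥ 1.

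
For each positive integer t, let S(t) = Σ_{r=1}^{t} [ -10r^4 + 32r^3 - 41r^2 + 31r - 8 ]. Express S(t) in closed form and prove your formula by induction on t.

We claim S(t) = -t(t^2 + 1)(2t^2 - 3t - 1) for all t ≥ 1.
For the base case t = 1: S(1) = 4, and the closed form gives 4. They agree.
For the inductive step, assume it holds for an arbitrary r ≥ 1, so S(r) = r(-2r^4 + 3r^3 - r^2 + 3r + 1).
Then S(r+1) = S(r) + (-10r^4 - 8r^3 - 5r^2 + 5r + 4) = (r(-2r^4 + 3r^3 - r^2 + 3r + 1)) + (-10r^4 - 8r^3 - 5r^2 + 5r + 4).
Simplifying, S(r+1) = -(r + 1)(r^2 + 2r + 2)(2r^2 + r - 2) = -(r+1)((r+1)^2 + 1)(2(r+1)^2 - 3(r+1) - 1),
which is the closed form with t = r+1.
Hence, by induction on t, the claim holds for every t ≥ 1.

S(t) = -t(t^2 + 1)(2t^2 - 3t - 1)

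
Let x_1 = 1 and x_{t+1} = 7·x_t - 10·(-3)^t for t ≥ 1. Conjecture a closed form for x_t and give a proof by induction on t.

Computing the first terms: x_1 = 1, x_2 = 37, x_3 = 169. This suggests x_t = (-3)^t + 4·7^(t - 1).
Base step (t = 1): the formula gives 1 = 1 = x_1.
For the inductive step, assume it holds for an arbitrary k ≥ 1, so x_k = (-3)^k + 4·7^(k - 1).
Then x_{k+1} = 7·x_k - 10·(-3)^k = 7·((-3)^k + 4·7^(k - 1)) - 10·(-3)^k = (-3)^(k + 1) + 4·7^k = (-3)^(k+1) + 4·7^((k+1) - 1),
which is the claimed formula at t = k+1.
By the principle of mathematical induction, the result holds for all t ≥ 1.

x_t = (-3)^t + 4·7^(t - 1)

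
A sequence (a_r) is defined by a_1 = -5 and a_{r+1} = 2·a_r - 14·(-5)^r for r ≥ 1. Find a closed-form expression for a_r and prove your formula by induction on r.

Computing the first terms: a_1 = -5, a_2 = 60, a_3 = -230. This suggests a_r = 2(-5)^r + 5·2^(r - 1).
For the base case r = 1: the formula gives -5 = -5 = a_1.
Inductive step: suppose the statement holds for some k ≥ 1, so a_k = 2(-5)^k + 5·2^(k - 1).
Then a_{k+1} = 2·a_k - 14·(-5)^k = 2·(2(-5)^k + 5·2^(k - 1)) - 14·(-5)^k = 2(-5)^(k + 1) + 5·2^k = 2(-5)^(k+1) + 5·2^((k+1) - 1),
which is the claimed formula at r = k+1.
Hence, by induction on r, the claim holds for every r ≥ 1.

a_r = 2(-5)^r + 5·2^(r - 1)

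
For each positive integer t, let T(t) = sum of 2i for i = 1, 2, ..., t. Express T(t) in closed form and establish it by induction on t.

We claim T(t) = t(t + 1) for all t ≥ 1.
Base case (t = 1): T(1) = 2, and the closed form gives 2. They agree.
For the inductive step, assume it holds for an arbitrary i ≥ 1, so T(i) = i(i + 1).
Then T(i+1) = T(i) + (2i + 2) = (i(i + 1)) + (2i + 2).
Simplifying, T(i+1) = (i + 1)(i + 2) = (i+1)((i+1) + 1),
which is the closed form with t = i+1.
Hence, by induction on t, the claim holds for every t ≥ 1.

T(t) = t(t + 1)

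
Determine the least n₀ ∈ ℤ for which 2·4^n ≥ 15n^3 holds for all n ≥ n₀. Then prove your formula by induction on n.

n₀ = 5

At n = 4: 512 < 960, so the inequality fails and n₀ ≥ 5. We prove 2·4^n ≥ 15n^3 for all n ≥ 5.
Base case (n = 5): 2·4^n = 2048 and 15n^3 = 1875, so 2048 ≥ 1875.
Inductive step: suppose the statement holds for some i ≥ 5, so 2·4^i ≥ 15i^3.
Then 2·4^(i + 1) = 4·(2·4^i) ≥ 4·(15i^3).
Also, for i ≥ 5 we have 4·(15i^3) ≥ 15(i+1)^3, since 4 ≥ (1 + 1/i)^3 for all i ≥ 5.
Combining, 2·4^(i + 1) ≥ 15(i+1)^3.
Hence, by induction on n, the claim holds for every n ≥ 5.
Hence the smallest such n₀ is 5.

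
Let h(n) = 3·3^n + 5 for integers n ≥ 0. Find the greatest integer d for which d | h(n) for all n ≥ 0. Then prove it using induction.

Computing the first values: h(0) = 8 and h(1) = 14; gcd(8, 14) = 2, so d ≤ 2.
We prove 2 | 3·3^n + 5 for all n ≥ 0 by induction on n.
Base case (n = 0): h(0) = 8 = 2·(4), so 2 | h(0).
For the inductive step, assume it holds for an arbitrary j ≥ 0, i.e. 2 | h(j). Then
h(j+1) = 3·3^(j+1) + 5 = 3·(3·3^j + 5) - 10 = 3·h(j) - 10. The first term is divisible by 2 by the inductive hypothesis, and -10 is divisible by 2. Hence 2 | h(j+1).
By the principle of mathematical induction, the result holds for all n ≥ 0.
Therefore the largest such d is 2.

d = 2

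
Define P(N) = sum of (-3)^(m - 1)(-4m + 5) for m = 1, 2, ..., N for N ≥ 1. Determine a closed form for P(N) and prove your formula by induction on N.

We claim P(N) = (-3)^N(N - 1) + 1 for all N ≥ 1.
Base step (N = 1): P(1) = 1, and the closed form gives 1. They agree.
Inductive step: assume the claim holds for N = m, so P(m) = (-3)^m(m - 1) + 1.
Then P(m+1) = P(m) + ((-3)^m(-4m + 1)) = ((-3)^m(m - 1) + 1) + ((-3)^m(-4m + 1)).
Simplifying, P(m+1) = (-3)^(m + 1)m + 1 = (-3)^(m+1)((m+1) - 1) + 1,
which is the closed form with N = m+1.
This completes the induction.

P(N) = (-3)^N(N - 1) + 1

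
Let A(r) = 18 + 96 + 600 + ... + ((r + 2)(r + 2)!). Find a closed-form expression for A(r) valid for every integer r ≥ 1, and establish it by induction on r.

A(r) = (r + 3)! - 6

We claim A(r) = (r + 3)! - 6 for all r ≥ 1.
Base case (r = 1): A(1) = 18, and the closed form gives 18. They agree.
Inductive step: suppose the statement holds for some m ≥ 1, so A(m) = (m + 3)! - 6.
Then A(m+1) = A(m) + ((m + 3)(m + 3)!) = ((m + 3)! - 6) + ((m + 3)(m + 3)!).
Simplifying, A(m+1) = ((m+1) + 3)! - 6,
which is the closed form with r = m+1.
By induction, the statement is established for all r ≥ 1.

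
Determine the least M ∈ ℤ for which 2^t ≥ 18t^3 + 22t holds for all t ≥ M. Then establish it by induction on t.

M = 17

At t = 16: 65536 < 74080, so the inequality fails and M ≥ 17. We prove 2^t ≥ 18t^3 + 22t for all t ≥ 17.
Base case (t = 17): 2^t = 131072 and 18t^3 + 22t = 88808, so 131072 ≥ 88808.
For the inductive step, assume it holds for an arbitrary p ≥ 17, so 2^p ≥ 18p^3 + 22p.
Then 2^(p + 1) = 2·(2^p) ≥ 2·(18p^3 + 22p).
Also, for p ≥ 17 we have 2·(18p^3 + 22p) ≥ 18(p+1)^3 + 22(p+1), since 2·(18p^3 + 22p) − (18(p+1)^3 + 22(p+1)) = 18p^3 - 54p^2 - 32p - 40, which is nonnegative for all p ≥ 17.
Combining, 2^(p + 1) ≥ 18(p+1)^3 + 22(p+1).
By the principle of mathematical induction, the result holds for all t ≥ 17.
Hence the smallest such M is 17.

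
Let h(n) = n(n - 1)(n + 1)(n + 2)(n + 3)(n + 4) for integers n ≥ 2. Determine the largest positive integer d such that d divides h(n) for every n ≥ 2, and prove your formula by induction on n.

d = 720

Computing the first values: h(2) = 720 and h(3) = 5040; gcd(720, 5040) = 720, so d ≤ 720.
We prove 720 | n(n - 1)(n + 1)(n + 2)(n + 3)(n + 4) for all n ≥ 2 by induction on n.
For the base case n = 2: h(2) = 720 = 720·(1), so 720 | h(2).
Inductive step: suppose the statement holds for some m ≥ 2, i.e. 720 | h(m). Then
h(m+1) − h(m) = m·(m+1)·(m+2)·(m+3)·(m+4)·(m+5) − (m-1)·m·(m+1)·(m+2)·(m+3)·(m+4) = m·(m+1)·(m+2)·(m+3)·(m+4)·[(m+5) − (m-1)] = 6·m·(m+1)·(m+2)·(m+3)·(m+4). The product of 5 consecutive integers is divisible by (5)! = 120, so h(m+1) − h(m) is divisible by 6·120 = 720. By the inductive hypothesis 720 | h(m), hence 720 | h(m+1).
By induction, the statement is established for all n ≥ 2.
Therefore the largest such d is 720.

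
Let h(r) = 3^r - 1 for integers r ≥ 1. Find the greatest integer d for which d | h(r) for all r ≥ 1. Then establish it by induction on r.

Computing the first values: h(1) = 2 and h(2) = 8; gcd(2, 8) = 2, so d ≤ 2.
We prove 2 | 3^r - 1 for all r ≥ 1 by induction on r.
For the base case r = 1: h(1) = 2 = 2·(1), so 2 | h(1).
Inductive step: assume the claim holds for r = i, i.e. 2 | h(i). Then
3^{i+1} − 1^{i+1} = 3·3^i − 1·1^i = 3·(3^i − 1^i) + (2)·1^i. The first term is divisible by 2 by the inductive hypothesis, and the second term (2)·1^i is divisible by 2 since 2 | 2. Hence 2 | h(i+1).
By the principle of mathematical induction, the result holds for all r ≥ 1.
Therefore the largest such d is 2.

d = 2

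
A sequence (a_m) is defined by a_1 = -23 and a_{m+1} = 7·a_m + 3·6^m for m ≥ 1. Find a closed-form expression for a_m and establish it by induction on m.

a_m = -3·6^m - 5·7^(m - 1)

Computing the first terms: a_1 = -23, a_2 = -143, a_3 = -893. This suggests a_m = -3·6^m - 5·7^(m - 1).
Base step (m = 1): the formula gives -23 = -23 = a_1.
Inductive step: assume the claim holds for m = k, so a_k = -3·6^k - 5·7^(k - 1).
Then a_{k+1} = 7·a_k + 3·6^k = 7·(-3·6^k - 5·7^(k - 1)) + 3·6^k = -3·6^(k + 1) - 5·7^k = -3·6^(k+1) - 5·7^((k+1) - 1),
which is the claimed formula at m = k+1.
This completes the induction.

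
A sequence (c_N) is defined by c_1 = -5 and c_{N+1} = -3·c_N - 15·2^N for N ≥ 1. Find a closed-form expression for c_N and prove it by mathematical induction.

c_N = (-3)^(N - 1) - 3·2^N

Computing the first terms: c_1 = -5, c_2 = -15, c_3 = -15. This suggests c_N = (-3)^(N - 1) - 3·2^N.
Base case (N = 1): the formula gives -5 = -5 = c_1.
Inductive step: suppose the statement holds for some k ≥ 1, so c_k = (-3)^(k - 1) - 3·2^k.
Then c_{k+1} = -3·c_k - 15·2^k = -3·((-3)^(k - 1) - 3·2^k) - 15·2^k = (-3)^k - 3·2^(k + 1) = (-3)^((k+1) - 1) - 3·2^(k+1),
which is the claimed formula at N = k+1.
By induction, the statement is established for all N ≥ 1.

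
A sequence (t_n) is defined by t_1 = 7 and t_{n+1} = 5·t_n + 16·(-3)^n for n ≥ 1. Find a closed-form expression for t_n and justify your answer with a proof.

t_n = -2(-3)^n + 5^(n - 1)

Computing the first terms: t_1 = 7, t_2 = -13, t_3 = 79. This suggests t_n = -2(-3)^n + 5^(n - 1).
Base step (n = 1): the formula gives 7 = 7 = t_1.
For the inductive step, assume it holds for an arbitrary i ≥ 1, so t_i = -2(-3)^i + 5^(i - 1).
Then t_{i+1} = 5·t_i + 16·(-3)^i = 5·(-2(-3)^i + 5^(i - 1)) + 16·(-3)^i = -2(-3)^(i + 1) + 5^i = -2(-3)^(i+1) + 5^((i+1) - 1),
which is the claimed formula at n = i+1.
This completes the induction.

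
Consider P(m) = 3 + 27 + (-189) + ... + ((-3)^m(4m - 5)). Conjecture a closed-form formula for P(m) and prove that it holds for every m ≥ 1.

P(m) = 3(-3)^m(m - 1) + 3

We claim P(m) = 3(-3)^m(m - 1) + 3 for all m ≥ 1.
Base case (m = 1): P(1) = 3, and the closed form gives 3. They agree.
For the inductive step, assume it holds for an arbitrary r ≥ 1, so P(r) = 3(-3)^r(r - 1) + 3.
Then P(r+1) = P(r) + ((-3)^(r + 1)(4r - 1)) = (3(-3)^r(r - 1) + 3) + ((-3)^(r + 1)(4r - 1)).
Simplifying, P(r+1) = -9(-3)^r·r + 3 = 3(-3)^(r+1)((r+1) - 1) + 3,
which is the closed form with m = r+1.
By the principle of mathematical induction, the result holds for all m ≥ 1.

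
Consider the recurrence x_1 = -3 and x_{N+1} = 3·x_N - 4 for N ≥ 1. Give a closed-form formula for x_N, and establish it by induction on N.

x_N = -5·3^(N - 1) + 2

Computing the first terms: x_1 = -3, x_2 = -13, x_3 = -43. This suggests x_N = -5·3^(N - 1) + 2.
When N = 1: the formula gives -3 = -3 = x_1.
Suppose the result is true for N = p, so x_p = -5·3^(p - 1) + 2.
Then x_{p+1} = 3·x_p - 4 = 3·(-5·3^(p - 1) + 2) - 4 = -5·3^p + 2 = -5·3^((p+1) - 1) + 2,
which is the claimed formula at N = p+1.
By the principle of mathematical induction, the result holds for all N ≥ 1.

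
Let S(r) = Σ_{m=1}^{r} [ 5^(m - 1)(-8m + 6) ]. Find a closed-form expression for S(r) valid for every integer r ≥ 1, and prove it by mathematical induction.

S(r) = 2·5^r(-r + 1) - 2

We claim S(r) = 2·5^r(-r + 1) - 2 for all r ≥ 1.
Base step (r = 1): S(1) = -2, and the closed form gives -2. They agree.
Inductive step: assume the claim holds for r = m, so S(m) = 2·5^m(-m + 1) - 2.
Then S(m+1) = S(m) + (5^m(-8m - 2)) = (2·5^m(-m + 1) - 2) + (5^m(-8m - 2)).
Simplifying, S(m+1) = -10·5^m·m - 2 = 2·5^(m+1)(-(m+1) + 1) - 2,
which is the closed form with r = m+1.
By induction, the statement is established for all r ≥ 1.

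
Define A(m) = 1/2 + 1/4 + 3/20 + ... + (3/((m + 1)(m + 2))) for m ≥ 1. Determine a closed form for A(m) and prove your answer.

A(m) = 3m/(2(m + 2))

We claim A(m) = 3m/(2(m + 2)) for all m ≥ 1.
Base step (m = 1): A(1) = 1/2, and the closed form gives 1/2. They agree.
For the inductive step, assume it holds for an arbitrary j ≥ 1, so A(j) = 3j/(2(j + 2)).
Then A(j+1) = A(j) + (3/((j + 2)(j + 3))) = (3j/(2(j + 2))) + (3/((j + 2)(j + 3))).
Simplifying, A(j+1) = 3(j + 1)/(2(j + 3)) = 3(j+1)/(2((j+1) + 2)),
which is the closed form with m = j+1.
This completes the induction.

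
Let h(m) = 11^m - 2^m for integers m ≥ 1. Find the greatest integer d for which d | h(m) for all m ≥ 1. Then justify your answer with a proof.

Computing the first values: h(1) = 9 and h(2) = 117; gcd(9, 117) = 9, so d ≤ 9.
We prove 9 | 11^m - 2^m for all m ≥ 1 by induction on m.
When m = 1: h(1) = 9 = 9·(1), so 9 | h(1).
Inductive step: suppose the statement holds for some r ≥ 1, i.e. 9 | h(r). Then
11^{r+1} − 2^{r+1} = 11·11^r − 2·2^r = 11·(11^r − 2^r) + (9)·2^r. The first term is divisible by 9 by the inductive hypothesis, and the second term (9)·2^r is divisible by 9 since 9 | 9. Hence 9 | h(r+1).
Hence, by induction on m, the claim holds for every m ≥ 1.
Therefore the largest such d is 9.

d = 9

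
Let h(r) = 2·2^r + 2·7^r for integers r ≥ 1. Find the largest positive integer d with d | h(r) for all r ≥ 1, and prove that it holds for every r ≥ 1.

d = 2

Computing the first values: h(1) = 18 and h(2) = 106; gcd(18, 106) = 2, so d ≤ 2.
We prove 2 | 2·2^r + 2·7^r for all r ≥ 1 by induction on r.
For the base case r = 1: h(1) = 18 = 2·(9), so 2 | h(1).
Suppose the result is true for r = k, i.e. 2 | h(k). Then
h(k+1) − 7·h(k) = (2·2^(k+1) + 2·7^(k+1)) − 7·(2·2^k + 2·7^k) = (2)·2^k·(2 − 7) = (-10)·2^k. Since 2 | h(k) by the inductive hypothesis, 2 | 7·h(k); and 2 | -10 since -10 = 2·-5. Therefore 2 | h(k+1).
By the principle of mathematical induction, the result holds for all r ≥ 1.
Therefore the largest such d is 2.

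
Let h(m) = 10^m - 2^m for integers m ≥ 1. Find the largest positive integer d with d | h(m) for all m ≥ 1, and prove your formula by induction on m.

Computing the first values: h(1) = 8 and h(2) = 96; gcd(8, 96) = 8, so d ≤ 8.
We prove 8 | 10^m - 2^m for all m ≥ 1 by induction on m.
For the base case m = 1: h(1) = 8 = 8·(1), so 8 | h(1).
Suppose the result is true for m = i, i.e. 8 | h(i). Then
10^{i+1} − 2^{i+1} = 10·10^i − 2·2^i = 10·(10^i − 2^i) + (8)·2^i. The first term is divisible by 8 by the inductive hypothesis, and the second term (8)·2^i is divisible by 8 since 8 | 8. Hence 8 | h(i+1).
Hence, by induction on m, the claim holds for every m ≥ 1.
Therefore the largest such d is 8.

d = 8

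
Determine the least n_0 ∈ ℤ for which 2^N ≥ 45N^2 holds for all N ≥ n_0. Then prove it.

n_0 = 13

At N = 12: 4096 < 6480, so the inequality fails and n_0 ≥ 13. We prove 2^N ≥ 45N^2 for all N ≥ 13.
Base case (N = 13): 2^N = 8192 and 45N^2 = 7605, so 8192 ≥ 7605.
For the inductive step, assume it holds for an arbitrary p ≥ 13, so 2^p ≥ 45p^2.
Then 2^(p + 1) = 2·(2^p) ≥ 2·(45p^2).
Also, for p ≥ 13 we have 2·(45p^2) ≥ 45(p+1)^2, since 2 ≥ (1 + 1/p)^2 for all p ≥ 13.
Combining, 2^(p + 1) ≥ 45(p+1)^2.
This completes the induction.
Hence the smallest such n_0 is 13.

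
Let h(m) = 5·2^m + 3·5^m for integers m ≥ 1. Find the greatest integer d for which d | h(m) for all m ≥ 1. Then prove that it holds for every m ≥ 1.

Computing the first values: h(1) = 25 and h(2) = 95; gcd(25, 95) = 5, so d ≤ 5.
We prove 5 | 5·2^m + 3·5^m for all m ≥ 1 by induction on m.
When m = 1: h(1) = 25 = 5·(5), so 5 | h(1).
Inductive step: assume the claim holds for m = p, i.e. 5 | h(p). Then
h(p+1) − 5·h(p) = (5·2^(p+1) + 3·5^(p+1)) − 5·(5·2^p + 3·5^p) = (5)·2^p·(2 − 5) = (-15)·2^p. Since 5 | h(p) by the inductive hypothesis, 5 | 5·h(p); and 5 | -15 since -15 = 5·-3. Therefore 5 | h(p+1).
Hence, by induction on m, the claim holds for every m ≥ 1.
Therefore the largest such d is 5.

d = 5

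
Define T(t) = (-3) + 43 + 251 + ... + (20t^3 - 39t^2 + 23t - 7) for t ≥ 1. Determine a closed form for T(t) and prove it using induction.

T(t) = t(5t^3 - 3t^2 - 3t - 2)

We claim T(t) = t(5t^3 - 3t^2 - 3t - 2) for all t ≥ 1.
When t = 1: T(1) = -3, and the closed form gives -3. They agree.
Inductive step: assume the claim holds for t = j, so T(j) = j(5j^3 - 3j^2 - 3j - 2).
Then T(j+1) = T(j) + (20j^3 + 21j^2 + 5j - 3) = (j(5j^3 - 3j^2 - 3j - 2)) + (20j^3 + 21j^2 + 5j - 3).
Simplifying, T(j+1) = (j + 1)(5j^3 + 12j^2 + 6j - 3) = (j+1)(5(j+1)^3 - 3(j+1)^2 - 3(j+1) - 2),
which is the closed form with t = j+1.
By induction, the statement is established for all t ≥ 1.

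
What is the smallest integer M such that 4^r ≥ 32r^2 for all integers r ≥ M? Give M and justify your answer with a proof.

M = 5

At r = 4: 256 < 512, so the inequality fails and M ≥ 5. We prove 4^r ≥ 32r^2 for all r ≥ 5.
Base step (r = 5): 4^r = 1024 and 32r^2 = 800, so 1024 ≥ 800.
Inductive step: assume the claim holds for r = p, so 4^p ≥ 32p^2.
Then 4^(p + 1) = 4·(4^p) ≥ 4·(32p^2).
Also, for p ≥ 5 we have 4·(32p^2) ≥ 32(p+1)^2, since 4 ≥ (1 + 1/p)^2 for all p ≥ 5.
Combining, 4^(p + 1) ≥ 32(p+1)^2.
By induction, the statement is established for all r ≥ 5.
Hence the smallest such M is 5.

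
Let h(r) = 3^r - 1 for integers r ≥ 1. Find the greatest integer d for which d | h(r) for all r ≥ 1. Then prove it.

Computing the first values: h(1) = 2 and h(2) = 8; gcd(2, 8) = 2, so d ≤ 2.
We prove 2 | 3^r - 1 for all r ≥ 1 by induction on r.
When r = 1: h(1) = 2 = 2·(1), so 2 | h(1).
Inductive step: suppose the statement holds for some j ≥ 1, i.e. 2 | h(j). Then
3^{j+1} − 1^{j+1} = 3·3^j − 1·1^j = 3·(3^j − 1^j) + (2)·1^j. The first term is divisible by 2 by the inductive hypothesis, and the second term (2)·1^j is divisible by 2 since 2 | 2. Hence 2 | h(j+1).
By the principle of mathematical induction, the result holds for all r ≥ 1.
Therefore the largest such d is 2.

d = 2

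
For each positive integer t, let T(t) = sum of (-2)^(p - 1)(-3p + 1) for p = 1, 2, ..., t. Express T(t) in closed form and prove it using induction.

We claim T(t) = (-2)^t·t for all t ≥ 1.
For the base case t = 1: T(1) = -2, and the closed form gives -2. They agree.
Inductive step: suppose the statement holds for some p ≥ 1, so T(p) = (-2)^p·p.
Then T(p+1) = T(p) + ((-2)^p(-3p - 2)) = ((-2)^p·p) + ((-2)^p(-3p - 2)).
Simplifying, T(p+1) = (-2)^(p + 1)(p + 1) = (-2)^(p+1)·(p+1),
which is the closed form with t = p+1.
By the principle of mathematical induction, the result holds for all t ≥ 1.

T(t) = (-2)^t·t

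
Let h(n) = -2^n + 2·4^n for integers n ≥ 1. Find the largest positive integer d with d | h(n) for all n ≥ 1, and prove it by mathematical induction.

d = 2

Computing the first values: h(1) = 6 and h(2) = 28; gcd(6, 28) = 2, so d ≤ 2.
We prove 2 | -2^n + 2·4^n for all n ≥ 1 by induction on n.
For the base case n = 1: h(1) = 6 = 2·(3), so 2 | h(1).
Suppose the result is true for n = i, i.e. 2 | h(i). Then
h(i+1) − 4·h(i) = (-2^(i+1) + 2·4^(i+1)) − 4·(-2^i + 2·4^i) = (-1)·2^i·(2 − 4) = (2)·2^i. Since 2 | h(i) by the inductive hypothesis, 2 | 4·h(i); and 2 | 2 since 2 = 2·1. Therefore 2 | h(i+1).
Hence, by induction on n, the claim holds for every n ≥ 1.
Therefore the largest such d is 2.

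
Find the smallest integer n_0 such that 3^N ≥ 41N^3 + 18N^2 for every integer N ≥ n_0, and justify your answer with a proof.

n_0 = 10

At N = 9: 19683 < 31347, so the inequality fails and n_0 ≥ 10. We prove 3^N ≥ 41N^3 + 18N^2 for all N ≥ 10.
Base case (N = 10): 3^N = 59049 and 41N^3 + 18N^2 = 42800, so 59049 ≥ 42800.
For the inductive step, assume it holds for an arbitrary j ≥ 10, so 3^j ≥ 41j^3 + 18j^2.
Then 3^(j + 1) = 3·(3^j) ≥ 3·(41j^3 + 18j^2).
Also, for j ≥ 10 we have 3·(41j^3 + 18j^2) ≥ 41(j+1)^3 + 18(j+1)^2, since 3·(41j^3 + 18j^2) − (41(j+1)^3 + 18(j+1)^2) = 82j^3 - 87j^2 - 159j - 59, which is nonnegative for all j ≥ 10.
Combining, 3^(j + 1) ≥ 41(j+1)^3 + 18(j+1)^2.
By induction, the statement is established for all N ≥ 10.
Hence the smallest such n_0 is 10.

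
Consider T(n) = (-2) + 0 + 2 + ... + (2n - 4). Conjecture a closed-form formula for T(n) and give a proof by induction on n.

We claim T(n) = n(n - 3) for all n ≥ 1.
When n = 1: T(1) = -2, and the closed form gives -2. They agree.
Inductive step: suppose the statement holds for some j ≥ 1, so T(j) = j(j - 3).
Then T(j+1) = T(j) + (2j - 2) = (j(j - 3)) + (2j - 2).
Simplifying, T(j+1) = (j - 2)(j + 1) = (j+1)((j+1) - 3),
which is the closed form with n = j+1.
By the principle of mathematical induction, the result holds for all n ≥ 1.

T(n) = n(n - 3)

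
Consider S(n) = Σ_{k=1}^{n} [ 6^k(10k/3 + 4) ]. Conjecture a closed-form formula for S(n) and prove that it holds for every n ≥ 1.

We claim S(n) = 4·6^n(n + 1) - 4 for all n ≥ 1.
For the base case n = 1: S(1) = 44, and the closed form gives 44. They agree.
Inductive step: assume the claim holds for n = k, so S(k) = 4·6^k(k + 1) - 4.
Then S(k+1) = S(k) + (6^k(20k + 44)) = (4·6^k(k + 1) - 4) + (6^k(20k + 44)).
Simplifying, S(k+1) = 24·6^k·k + 48·6^k - 4 = 4·6^(k+1)((k+1) + 1) - 4,
which is the closed form with n = k+1.
Hence, by induction on n, the claim holds for every n ≥ 1.

S(n) = 4·6^n(n + 1) - 4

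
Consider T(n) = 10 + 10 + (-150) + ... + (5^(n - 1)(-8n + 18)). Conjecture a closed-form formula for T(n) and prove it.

We claim T(n) = 5^n(-2n + 5) - 5 for all n ≥ 1.
For the base case n = 1: T(1) = 10, and the closed form gives 10. They agree.
Inductive step: suppose the statement holds for some i ≥ 1, so T(i) = 5^i(-2i + 5) - 5.
Then T(i+1) = T(i) + (5^i(-8i + 10)) = (5^i(-2i + 5) - 5) + (5^i(-8i + 10)).
Simplifying, T(i+1) = -10·5^i·i + 15·5^i - 5 = 5^(i+1)(-2(i+1) + 5) - 5,
which is the closed form with n = i+1.
Hence, by induction on n, the claim holds for every n ≥ 1.

T(n) = 5^n(-2n + 5) - 5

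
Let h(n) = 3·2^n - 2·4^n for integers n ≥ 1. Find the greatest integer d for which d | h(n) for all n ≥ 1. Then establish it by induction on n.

Computing the first values: h(1) = -2 and h(2) = -20; gcd(-2, -20) = 2, so d ≤ 2.
We prove 2 | 3·2^n - 2·4^n for all n ≥ 1 by induction on n.
For the base case n = 1: h(1) = -2 = 2·(-1), so 2 | h(1).
Suppose the result is true for n = k, i.e. 2 | h(k). Then
h(k+1) − 4·h(k) = (3·2^(k+1) - 2·4^(k+1)) − 4·(3·2^k - 2·4^k) = (3)·2^k·(2 − 4) = (-6)·2^k. Since 2 | h(k) by the inductive hypothesis, 2 | 4·h(k); and 2 | -6 since -6 = 2·-3. Therefore 2 | h(k+1).
By induction, the statement is established for all n ≥ 1.
Therefore the largest such d is 2.

d = 2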